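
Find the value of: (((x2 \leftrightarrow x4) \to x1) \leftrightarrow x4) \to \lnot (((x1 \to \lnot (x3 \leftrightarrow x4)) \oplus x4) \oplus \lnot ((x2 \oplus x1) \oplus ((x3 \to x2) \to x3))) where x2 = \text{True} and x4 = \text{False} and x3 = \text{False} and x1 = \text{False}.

\text{True}

x2 \leftrightarrow x4 = \text{True} \leftrightarrow \text{False} = \text{False}
(x2 \leftrightarrow x4) \to x1 = \text{False} \to \text{False} = \text{True}
((x2 \leftrightarrow x4) \to x1) \leftrightarrow x4 = \text{True} \leftrightarrow \text{False} = \text{False}
x3 \leftrightarrow x4 = \text{False} \leftrightarrow \text{False} = \text{True}
\lnot (x3 \leftrightarrow x4) = \lnot \text{True} = \text{False}
x1 \to \lnot (x3 \leftrightarrow x4) = \text{False} \to \text{False} = \text{True}
(x1 \to \lnot (x3 \leftrightarrow x4)) \oplus x4 = \text{True} \oplus \text{False} = \text{True}
x2 \oplus x1 = \text{True} \oplus \text{False} = \text{True}
x3 \to x2 = \text{False} \to \text{True} = \text{True}
(x3 \to x2) \to x3 = \text{True} \to \text{False} = \text{False}
(x2 \oplus x1) \oplus ((x3 \to x2) \to x3) = \text{True} \oplus \text{False} = \text{True}
\lnot ((x2 \oplus x1) \oplus ((x3 \to x2) \to x3)) = \lnot \text{True} = \text{False}
((x1 \to \lnot (x3 \leftrightarrow x4)) \oplus x4) \oplus \lnot ((x2 \oplus x1) \oplus ((x3 \to x2) \to x3)) = \text{True} \oplus \text{False} = \text{True}
\lnot (((x1 \to \lnot (x3 \leftrightarrow x4)) \oplus x4) \oplus \lnot ((x2 \oplus x1) \oplus ((x3 \to x2) \to x3))) = \lnot \text{True} = \text{False}
(((x2 \leftrightarrow x4) \to x1) \leftrightarrow x4) \to \lnot (((x1 \to \lnot (x3 \leftrightarrow x4)) \oplus x4) \oplus \lnot ((x2 \oplus x1) \oplus ((x3 \to x2) \to x3))) = \text{False} \to \text{False} = \text{True}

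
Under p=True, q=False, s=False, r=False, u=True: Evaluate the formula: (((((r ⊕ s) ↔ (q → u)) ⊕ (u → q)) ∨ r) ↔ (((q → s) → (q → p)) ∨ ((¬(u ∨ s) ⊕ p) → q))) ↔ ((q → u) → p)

False

r ⊕ s = False ⊕ False = False
q → u = False → True = True
(r ⊕ s) ↔ (q → u) = False ↔ True = False
u → q = True → False = False
((r ⊕ s) ↔ (q → u)) ⊕ (u → q) = False ⊕ False = False
(((r ⊕ s) ↔ (q → u)) ⊕ (u → q)) ∨ r = False ∨ False = False
q → s = False → False = True
q → p = False → True = True
(q → s) → (q → p) = True → True = True
u ∨ s = True ∨ False = True
¬(u ∨ s) = ¬True = False
¬(u ∨ s) ⊕ p = False ⊕ True = True
(¬(u ∨ s) ⊕ p) → q = True → False = False
((q → s) → (q → p)) ∨ ((¬(u ∨ s) ⊕ p) → q) = True ∨ False = True
((((r ⊕ s) ↔ (q → u)) ⊕ (u → q)) ∨ r) ↔ (((q → s) → (q → p)) ∨ ((¬(u ∨ s) ⊕ p) → q)) = False ↔ True = False
q → u = False → True = True
(q → u) → p = True → True = True
(((((r ⊕ s) ↔ (q → u)) ⊕ (u → q)) ∨ r) ↔ (((q → s) → (q → p)) ∨ ((¬(u ∨ s) ⊕ p) → q))) ↔ ((q → u) → p) = False ↔ True = False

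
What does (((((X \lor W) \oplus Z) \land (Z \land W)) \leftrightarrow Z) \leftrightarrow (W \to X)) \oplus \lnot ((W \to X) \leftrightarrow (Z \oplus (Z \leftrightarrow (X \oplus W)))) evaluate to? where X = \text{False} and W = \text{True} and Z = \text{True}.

Substituting X=\text{False}, W=\text{True}, Z=\text{True}:
X \lor W = \text{False} \lor \text{True} = \text{True}
(X \lor W) \oplus Z = \text{True} \oplus \text{True} = \text{False}
Z \land W = \text{True} \land \text{True} = \text{True}
((X \lor W) \oplus Z) \land (Z \land W) = \text{False} \land \text{True} = \text{False}
(((X \lor W) \oplus Z) \land (Z \land W)) \leftrightarrow Z = \text{False} \leftrightarrow \text{True} = \text{False}
W \to X = \text{True} \to \text{False} = \text{False}
((((X \lor W) \oplus Z) \land (Z \land W)) \leftrightarrow Z) \leftrightarrow (W \to X) = \text{False} \leftrightarrow \text{False} = \text{True}
W \to X = \text{True} \to \text{False} = \text{False}
X \oplus W = \text{False} \oplus \text{True} = \text{True}
Z \leftrightarrow (X \oplus W) = \text{True} \leftrightarrow \text{True} = \text{True}
Z \oplus (Z \leftrightarrow (X \oplus W)) = \text{True} \oplus \text{True} = \text{False}
(W \to X) \leftrightarrow (Z \oplus (Z \leftrightarrow (X \oplus W))) = \text{False} \leftrightarrow \text{False} = \text{True}
\lnot ((W \to X) \leftrightarrow (Z \oplus (Z \leftrightarrow (X \oplus W)))) = \lnot \text{True} = \text{False}
(((((X \lor W) \oplus Z) \land (Z \land W)) \leftrightarrow Z) \leftrightarrow (W \to X)) \oplus \lnot ((W \to X) \leftrightarrow (Z \oplus (Z \leftrightarrow (X \oplus W)))) = \text{True} \oplus \text{False} = \text{True}

\text{True}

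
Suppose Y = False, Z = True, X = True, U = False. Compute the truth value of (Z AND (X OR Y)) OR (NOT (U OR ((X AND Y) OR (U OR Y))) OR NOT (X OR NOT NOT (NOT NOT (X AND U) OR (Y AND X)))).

Substituting Y=False, Z=True, X=True, U=False:
X OR Y = True OR False = True
Z AND (X OR Y) = True AND True = True
X AND Y = True AND False = False
U OR Y = False OR False = False
(X AND Y) OR (U OR Y) = False OR False = False
U OR ((X AND Y) OR (U OR Y)) = False OR False = False
NOT (U OR ((X AND Y) OR (U OR Y))) = NOT False = True
X AND U = True AND False = False
NOT (X AND U) = NOT False = True
NOT NOT (X AND U) = NOT True = False
Y AND X = False AND True = False
NOT NOT (X AND U) OR (Y AND X) = False OR False = False
NOT (NOT NOT (X AND U) OR (Y AND X)) = NOT False = True
NOT NOT (NOT NOT (X AND U) OR (Y AND X)) = NOT True = False
X OR NOT NOT (NOT NOT (X AND U) OR (Y AND X)) = True OR False = True
NOT (X OR NOT NOT (NOT NOT (X AND U) OR (Y AND X))) = NOT True = False
NOT (U OR ((X AND Y) OR (U OR Y))) OR NOT (X OR NOT NOT (NOT NOT (X AND U) OR (Y AND X))) = True OR False = True
(Z AND (X OR Y)) OR (NOT (U OR ((X AND Y) OR (U OR Y))) OR NOT (X OR NOT NOT (NOT NOT (X AND U) OR (Y AND X)))) = True OR True = True

True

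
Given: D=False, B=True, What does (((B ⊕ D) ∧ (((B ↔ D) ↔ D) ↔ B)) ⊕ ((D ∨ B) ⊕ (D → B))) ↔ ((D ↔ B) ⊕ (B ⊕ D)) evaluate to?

B ⊕ D = True ⊕ False = True
B ↔ D = True ↔ False = False
(B ↔ D) ↔ D = False ↔ False = True
((B ↔ D) ↔ D) ↔ B = True ↔ True = True
(B ⊕ D) ∧ (((B ↔ D) ↔ D) ↔ B) = True ∧ True = True
D ∨ B = False ∨ True = True
D → B = False → True = True
(D ∨ B) ⊕ (D → B) = True ⊕ True = False
((B ⊕ D) ∧ (((B ↔ D) ↔ D) ↔ B)) ⊕ ((D ∨ B) ⊕ (D → B)) = True ⊕ False = True
D ↔ B = False ↔ True = False
B ⊕ D = True ⊕ False = True
(D ↔ B) ⊕ (B ⊕ D) = False ⊕ True = True
(((B ⊕ D) ∧ (((B ↔ D) ↔ D) ↔ B)) ⊕ ((D ∨ B) ⊕ (D → B))) ↔ ((D ↔ B) ⊕ (B ⊕ D)) = True ↔ True = True

True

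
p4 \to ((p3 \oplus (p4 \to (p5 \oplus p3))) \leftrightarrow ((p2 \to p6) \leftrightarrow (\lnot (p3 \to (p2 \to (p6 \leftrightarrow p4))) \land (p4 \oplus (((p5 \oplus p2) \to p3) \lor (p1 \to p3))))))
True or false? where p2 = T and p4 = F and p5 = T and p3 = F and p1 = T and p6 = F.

T

p5 \oplus p3 = T \oplus F = T
p4 \to (p5 \oplus p3) = F \to T = T
p3 \oplus (p4 \to (p5 \oplus p3)) = F \oplus T = T
p2 \to p6 = T \to F = F
p6 \leftrightarrow p4 = F \leftrightarrow F = T
p2 \to (p6 \leftrightarrow p4) = T \to T = T
p3 \to (p2 \to (p6 \leftrightarrow p4)) = F \to T = T
\lnot (p3 \to (p2 \to (p6 \leftrightarrow p4))) = \lnot T = F
p5 \oplus p2 = T \oplus T = F
(p5 \oplus p2) \to p3 = F \to F = T
p1 \to p3 = T \to F = F
((p5 \oplus p2) \to p3) \lor (p1 \to p3) = T \lor F = T
p4 \oplus (((p5 \oplus p2) \to p3) \lor (p1 \to p3)) = F \oplus T = T
\lnot (p3 \to (p2 \to (p6 \leftrightarrow p4))) \land (p4 \oplus (((p5 \oplus p2) \to p3) \lor (p1 \to p3))) = F \land T = F
(p2 \to p6) \leftrightarrow (\lnot (p3 \to (p2 \to (p6 \leftrightarrow p4))) \land (p4 \oplus (((p5 \oplus p2) \to p3) \lor (p1 \to p3)))) = F \leftrightarrow F = T
(p3 \oplus (p4 \to (p5 \oplus p3))) \leftrightarrow ((p2 \to p6) \leftrightarrow (\lnot (p3 \to (p2 \to (p6 \leftrightarrow p4))) \land (p4 \oplus (((p5 \oplus p2) \to p3) \lor (p1 \to p3))))) = T \leftrightarrow T = T
p4 \to ((p3 \oplus (p4 \to (p5 \oplus p3))) \leftrightarrow ((p2 \to p6) \leftrightarrow (\lnot (p3 \to (p2 \to (p6 \leftrightarrow p4))) \land (p4 \oplus (((p5 \oplus p2) \to p3) \lor (p1 \to p3)))))) = F \to T = T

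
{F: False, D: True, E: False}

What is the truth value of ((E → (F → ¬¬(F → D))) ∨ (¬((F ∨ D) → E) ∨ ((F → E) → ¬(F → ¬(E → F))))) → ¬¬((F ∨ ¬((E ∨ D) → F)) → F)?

Substituting F=False, D=True, E=False:
F → D = False → True = True
¬(F → D) = ¬True = False
¬¬(F → D) = ¬False = True
F → ¬¬(F → D) = False → True = True
E → (F → ¬¬(F → D)) = False → True = True
F ∨ D = False ∨ True = True
(F ∨ D) → E = True → False = False
¬((F ∨ D) → E) = ¬False = True
F → E = False → False = True
E → F = False → False = True
¬(E → F) = ¬True = False
F → ¬(E → F) = False → False = True
¬(F → ¬(E → F)) = ¬True = False
(F → E) → ¬(F → ¬(E → F)) = True → False = False
¬((F ∨ D) → E) ∨ ((F → E) → ¬(F → ¬(E → F))) = True ∨ False = True
(E → (F → ¬¬(F → D))) ∨ (¬((F ∨ D) → E) ∨ ((F → E) → ¬(F → ¬(E → F)))) = True ∨ True = True
E ∨ D = False ∨ True = True
(E ∨ D) → F = True → False = False
¬((E ∨ D) → F) = ¬False = True
F ∨ ¬((E ∨ D) → F) = False ∨ True = True
(F ∨ ¬((E ∨ D) → F)) → F = True → False = False
¬((F ∨ ¬((E ∨ D) → F)) → F) = ¬False = True
¬¬((F ∨ ¬((E ∨ D) → F)) → F) = ¬True = False
((E → (F → ¬¬(F → D))) ∨ (¬((F ∨ D) → E) ∨ ((F → E) → ¬(F → ¬(E → F))))) → ¬¬((F ∨ ¬((E ∨ D) → F)) → F) = True → False = False

False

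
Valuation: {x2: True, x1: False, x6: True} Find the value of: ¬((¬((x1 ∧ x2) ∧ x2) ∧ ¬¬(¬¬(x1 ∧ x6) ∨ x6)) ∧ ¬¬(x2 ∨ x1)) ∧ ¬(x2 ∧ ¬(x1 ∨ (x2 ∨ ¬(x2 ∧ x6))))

x1 ∧ x2 = False ∧ True = False
(x1 ∧ x2) ∧ x2 = False ∧ True = False
¬((x1 ∧ x2) ∧ x2) = ¬False = True
x1 ∧ x6 = False ∧ True = False
¬(x1 ∧ x6) = ¬False = True
¬¬(x1 ∧ x6) = ¬True = False
¬¬(x1 ∧ x6) ∨ x6 = False ∨ True = True
¬(¬¬(x1 ∧ x6) ∨ x6) = ¬True = False
¬¬(¬¬(x1 ∧ x6) ∨ x6) = ¬False = True
¬((x1 ∧ x2) ∧ x2) ∧ ¬¬(¬¬(x1 ∧ x6) ∨ x6) = True ∧ True = True
x2 ∨ x1 = True ∨ False = True
¬(x2 ∨ x1) = ¬True = False
¬¬(x2 ∨ x1) = ¬False = True
(¬((x1 ∧ x2) ∧ x2) ∧ ¬¬(¬¬(x1 ∧ x6) ∨ x6)) ∧ ¬¬(x2 ∨ x1) = True ∧ True = True
¬((¬((x1 ∧ x2) ∧ x2) ∧ ¬¬(¬¬(x1 ∧ x6) ∨ x6)) ∧ ¬¬(x2 ∨ x1)) = ¬True = False
x2 ∧ x6 = True ∧ True = True
¬(x2 ∧ x6) = ¬True = False
x2 ∨ ¬(x2 ∧ x6) = True ∨ False = True
x1 ∨ (x2 ∨ ¬(x2 ∧ x6)) = False ∨ True = True
¬(x1 ∨ (x2 ∨ ¬(x2 ∧ x6))) = ¬True = False
x2 ∧ ¬(x1 ∨ (x2 ∨ ¬(x2 ∧ x6))) = True ∧ False = False
¬(x2 ∧ ¬(x1 ∨ (x2 ∨ ¬(x2 ∧ x6)))) = ¬False = True
¬((¬((x1 ∧ x2) ∧ x2) ∧ ¬¬(¬¬(x1 ∧ x6) ∨ x6)) ∧ ¬¬(x2 ∨ x1)) ∧ ¬(x2 ∧ ¬(x1 ∨ (x2 ∨ ¬(x2 ∧ x6)))) = False ∧ True = False

False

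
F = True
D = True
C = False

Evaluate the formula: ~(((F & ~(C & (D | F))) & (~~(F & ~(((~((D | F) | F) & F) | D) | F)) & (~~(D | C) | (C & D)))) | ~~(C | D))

False

Substituting F=True, D=True, C=False:
D | F = True | True = True
C & (D | F) = False & True = False
~(C & (D | F)) = ~False = True
F & ~(C & (D | F)) = True & True = True
D | F = True | True = True
(D | F) | F = True | True = True
~((D | F) | F) = ~True = False
~((D | F) | F) & F = False & True = False
(~((D | F) | F) & F) | D = False | True = True
((~((D | F) | F) & F) | D) | F = True | True = True
~(((~((D | F) | F) & F) | D) | F) = ~True = False
F & ~(((~((D | F) | F) & F) | D) | F) = True & False = False
~(F & ~(((~((D | F) | F) & F) | D) | F)) = ~False = True
~~(F & ~(((~((D | F) | F) & F) | D) | F)) = ~True = False
D | C = True | False = True
~(D | C) = ~True = False
~~(D | C) = ~False = True
C & D = False & True = False
~~(D | C) | (C & D) = True | False = True
~~(F & ~(((~((D | F) | F) & F) | D) | F)) & (~~(D | C) | (C & D)) = False & True = False
(F & ~(C & (D | F))) & (~~(F & ~(((~((D | F) | F) & F) | D) | F)) & (~~(D | C) | (C & D))) = True & False = False
C | D = False | True = True
~(C | D) = ~True = False
~~(C | D) = ~False = True
((F & ~(C & (D | F))) & (~~(F & ~(((~((D | F) | F) & F) | D) | F)) & (~~(D | C) | (C & D)))) | ~~(C | D) = False | True = True
~(((F & ~(C & (D | F))) & (~~(F & ~(((~((D | F) | F) & F) | D) | F)) & (~~(D | C) | (C & D)))) | ~~(C | D)) = ~True = False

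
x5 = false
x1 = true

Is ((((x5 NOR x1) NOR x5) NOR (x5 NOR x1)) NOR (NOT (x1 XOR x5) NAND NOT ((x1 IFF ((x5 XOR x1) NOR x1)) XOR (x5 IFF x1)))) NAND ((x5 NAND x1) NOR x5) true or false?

Substituting x5=false, x1=true:
x5 NOR x1 = false NOR true = false
(x5 NOR x1) NOR x5 = false NOR false = true
x5 NOR x1 = false NOR true = false
((x5 NOR x1) NOR x5) NOR (x5 NOR x1) = true NOR false = false
x1 XOR x5 = true XOR false = true
NOT (x1 XOR x5) = NOT true = false
x5 XOR x1 = false XOR true = true
(x5 XOR x1) NOR x1 = true NOR true = false
x1 IFF ((x5 XOR x1) NOR x1) = true IFF false = false
x5 IFF x1 = false IFF true = false
(x1 IFF ((x5 XOR x1) NOR x1)) XOR (x5 IFF x1) = false XOR false = false
NOT ((x1 IFF ((x5 XOR x1) NOR x1)) XOR (x5 IFF x1)) = NOT false = true
NOT (x1 XOR x5) NAND NOT ((x1 IFF ((x5 XOR x1) NOR x1)) XOR (x5 IFF x1)) = false NAND true = true
(((x5 NOR x1) NOR x5) NOR (x5 NOR x1)) NOR (NOT (x1 XOR x5) NAND NOT ((x1 IFF ((x5 XOR x1) NOR x1)) XOR (x5 IFF x1))) = false NOR true = false
x5 NAND x1 = false NAND true = true
(x5 NAND x1) NOR x5 = true NOR false = false
((((x5 NOR x1) NOR x5) NOR (x5 NOR x1)) NOR (NOT (x1 XOR x5) NAND NOT ((x1 IFF ((x5 XOR x1) NOR x1)) XOR (x5 IFF x1)))) NAND ((x5 NAND x1) NOR x5) = false NAND false = true

true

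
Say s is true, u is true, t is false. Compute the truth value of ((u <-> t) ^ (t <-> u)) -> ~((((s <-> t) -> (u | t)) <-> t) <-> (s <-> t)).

u <-> t = T <-> F = F
t <-> u = F <-> T = F
(u <-> t) ^ (t <-> u) = F ^ F = F
s <-> t = T <-> F = F
u | t = T | F = T
(s <-> t) -> (u | t) = F -> T = T
((s <-> t) -> (u | t)) <-> t = T <-> F = F
s <-> t = T <-> F = F
(((s <-> t) -> (u | t)) <-> t) <-> (s <-> t) = F <-> F = T
~((((s <-> t) -> (u | t)) <-> t) <-> (s <-> t)) = ~T = F
((u <-> t) ^ (t <-> u)) -> ~((((s <-> t) -> (u | t)) <-> t) <-> (s <-> t)) = F -> F = T

T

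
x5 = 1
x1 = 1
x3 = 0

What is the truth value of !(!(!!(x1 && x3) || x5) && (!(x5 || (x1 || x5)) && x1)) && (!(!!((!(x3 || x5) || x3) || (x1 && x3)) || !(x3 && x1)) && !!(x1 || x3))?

0

Substituting x5=1, x1=1, x3=0:
x1 && x3 = 1 && 0 = 0
!(x1 && x3) = !0 = 1
!!(x1 && x3) = !1 = 0
!!(x1 && x3) || x5 = 0 || 1 = 1
!(!!(x1 && x3) || x5) = !1 = 0
x1 || x5 = 1 || 1 = 1
x5 || (x1 || x5) = 1 || 1 = 1
!(x5 || (x1 || x5)) = !1 = 0
!(x5 || (x1 || x5)) && x1 = 0 && 1 = 0
!(!!(x1 && x3) || x5) && (!(x5 || (x1 || x5)) && x1) = 0 && 0 = 0
!(!(!!(x1 && x3) || x5) && (!(x5 || (x1 || x5)) && x1)) = !0 = 1
x3 || x5 = 0 || 1 = 1
!(x3 || x5) = !1 = 0
!(x3 || x5) || x3 = 0 || 0 = 0
x1 && x3 = 1 && 0 = 0
(!(x3 || x5) || x3) || (x1 && x3) = 0 || 0 = 0
!((!(x3 || x5) || x3) || (x1 && x3)) = !0 = 1
!!((!(x3 || x5) || x3) || (x1 && x3)) = !1 = 0
x3 && x1 = 0 && 1 = 0
!(x3 && x1) = !0 = 1
!!((!(x3 || x5) || x3) || (x1 && x3)) || !(x3 && x1) = 0 || 1 = 1
!(!!((!(x3 || x5) || x3) || (x1 && x3)) || !(x3 && x1)) = !1 = 0
x1 || x3 = 1 || 0 = 1
!(x1 || x3) = !1 = 0
!!(x1 || x3) = !0 = 1
!(!!((!(x3 || x5) || x3) || (x1 && x3)) || !(x3 && x1)) && !!(x1 || x3) = 0 && 1 = 0
!(!(!!(x1 && x3) || x5) && (!(x5 || (x1 || x5)) && x1)) && (!(!!((!(x3 || x5) || x3) || (x1 && x3)) || !(x3 && x1)) && !!(x1 || x3)) = 1 && 0 = 0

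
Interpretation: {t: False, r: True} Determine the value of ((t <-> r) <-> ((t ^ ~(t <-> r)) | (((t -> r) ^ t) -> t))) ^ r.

True

t <-> r = False <-> True = False
t <-> r = False <-> True = False
~(t <-> r) = ~False = True
t ^ ~(t <-> r) = False ^ True = True
t -> r = False -> True = True
(t -> r) ^ t = True ^ False = True
((t -> r) ^ t) -> t = True -> False = False
(t ^ ~(t <-> r)) | (((t -> r) ^ t) -> t) = True | False = True
(t <-> r) <-> ((t ^ ~(t <-> r)) | (((t -> r) ^ t) -> t)) = False <-> True = False
((t <-> r) <-> ((t ^ ~(t <-> r)) | (((t -> r) ^ t) -> t))) ^ r = False ^ True = True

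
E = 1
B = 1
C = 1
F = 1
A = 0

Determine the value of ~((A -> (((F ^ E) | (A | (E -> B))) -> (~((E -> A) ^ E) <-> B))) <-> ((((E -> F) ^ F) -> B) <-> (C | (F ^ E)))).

0

F ^ E = 1 ^ 1 = 0
E -> B = 1 -> 1 = 1
A | (E -> B) = 0 | 1 = 1
(F ^ E) | (A | (E -> B)) = 0 | 1 = 1
E -> A = 1 -> 0 = 0
(E -> A) ^ E = 0 ^ 1 = 1
~((E -> A) ^ E) = ~1 = 0
~((E -> A) ^ E) <-> B = 0 <-> 1 = 0
((F ^ E) | (A | (E -> B))) -> (~((E -> A) ^ E) <-> B) = 1 -> 0 = 0
A -> (((F ^ E) | (A | (E -> B))) -> (~((E -> A) ^ E) <-> B)) = 0 -> 0 = 1
E -> F = 1 -> 1 = 1
(E -> F) ^ F = 1 ^ 1 = 0
((E -> F) ^ F) -> B = 0 -> 1 = 1
F ^ E = 1 ^ 1 = 0
C | (F ^ E) = 1 | 0 = 1
(((E -> F) ^ F) -> B) <-> (C | (F ^ E)) = 1 <-> 1 = 1
(A -> (((F ^ E) | (A | (E -> B))) -> (~((E -> A) ^ E) <-> B))) <-> ((((E -> F) ^ F) -> B) <-> (C | (F ^ E))) = 1 <-> 1 = 1
~((A -> (((F ^ E) | (A | (E -> B))) -> (~((E -> A) ^ E) <-> B))) <-> ((((E -> F) ^ F) -> B) <-> (C | (F ^ E)))) = ~1 = 0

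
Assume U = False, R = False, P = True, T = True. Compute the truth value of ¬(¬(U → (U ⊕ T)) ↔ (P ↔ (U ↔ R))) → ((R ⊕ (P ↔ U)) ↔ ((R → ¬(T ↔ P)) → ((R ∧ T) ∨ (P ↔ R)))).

True

Substituting U=False, R=False, P=True, T=True:
U ⊕ T = False ⊕ True = True
U → (U ⊕ T) = False → True = True
¬(U → (U ⊕ T)) = ¬True = False
U ↔ R = False ↔ False = True
P ↔ (U ↔ R) = True ↔ True = True
¬(U → (U ⊕ T)) ↔ (P ↔ (U ↔ R)) = False ↔ True = False
¬(¬(U → (U ⊕ T)) ↔ (P ↔ (U ↔ R))) = ¬False = True
P ↔ U = True ↔ False = False
R ⊕ (P ↔ U) = False ⊕ False = False
T ↔ P = True ↔ True = True
¬(T ↔ P) = ¬True = False
R → ¬(T ↔ P) = False → False = True
R ∧ T = False ∧ True = False
P ↔ R = True ↔ False = False
(R ∧ T) ∨ (P ↔ R) = False ∨ False = False
(R → ¬(T ↔ P)) → ((R ∧ T) ∨ (P ↔ R)) = True → False = False
(R ⊕ (P ↔ U)) ↔ ((R → ¬(T ↔ P)) → ((R ∧ T) ∨ (P ↔ R))) = False ↔ False = True
¬(¬(U → (U ⊕ T)) ↔ (P ↔ (U ↔ R))) → ((R ⊕ (P ↔ U)) ↔ ((R → ¬(T ↔ P)) → ((R ∧ T) ∨ (P ↔ R)))) = True → True = True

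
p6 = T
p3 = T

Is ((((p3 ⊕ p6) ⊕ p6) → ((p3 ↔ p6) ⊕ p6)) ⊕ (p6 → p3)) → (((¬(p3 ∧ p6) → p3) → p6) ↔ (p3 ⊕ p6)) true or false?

Substituting p6=T, p3=T:
p3 ⊕ p6 = T ⊕ T = F
(p3 ⊕ p6) ⊕ p6 = F ⊕ T = T
p3 ↔ p6 = T ↔ T = T
(p3 ↔ p6) ⊕ p6 = T ⊕ T = F
((p3 ⊕ p6) ⊕ p6) → ((p3 ↔ p6) ⊕ p6) = T → F = F
p6 → p3 = T → T = T
(((p3 ⊕ p6) ⊕ p6) → ((p3 ↔ p6) ⊕ p6)) ⊕ (p6 → p3) = F ⊕ T = T
p3 ∧ p6 = T ∧ T = T
¬(p3 ∧ p6) = ¬T = F
¬(p3 ∧ p6) → p3 = F → T = T
(¬(p3 ∧ p6) → p3) → p6 = T → T = T
p3 ⊕ p6 = T ⊕ T = F
((¬(p3 ∧ p6) → p3) → p6) ↔ (p3 ⊕ p6) = T ↔ F = F
((((p3 ⊕ p6) ⊕ p6) → ((p3 ↔ p6) ⊕ p6)) ⊕ (p6 → p3)) → (((¬(p3 ∧ p6) → p3) → p6) ↔ (p3 ⊕ p6)) = T → F = F

F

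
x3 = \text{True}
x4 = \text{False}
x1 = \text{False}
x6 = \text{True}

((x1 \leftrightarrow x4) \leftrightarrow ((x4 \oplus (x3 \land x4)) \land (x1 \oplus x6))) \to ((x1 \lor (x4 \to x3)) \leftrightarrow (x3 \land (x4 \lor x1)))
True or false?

\text{True}

Substituting x3=\text{True}, x4=\text{False}, x1=\text{False}, x6=\text{True}:
x1 \leftrightarrow x4 = \text{False} \leftrightarrow \text{False} = \text{True}
x3 \land x4 = \text{True} \land \text{False} = \text{False}
x4 \oplus (x3 \land x4) = \text{False} \oplus \text{False} = \text{False}
x1 \oplus x6 = \text{False} \oplus \text{True} = \text{True}
(x4 \oplus (x3 \land x4)) \land (x1 \oplus x6) = \text{False} \land \text{True} = \text{False}
(x1 \leftrightarrow x4) \leftrightarrow ((x4 \oplus (x3 \land x4)) \land (x1 \oplus x6)) = \text{True} \leftrightarrow \text{False} = \text{False}
x4 \to x3 = \text{False} \to \text{True} = \text{True}
x1 \lor (x4 \to x3) = \text{False} \lor \text{True} = \text{True}
x4 \lor x1 = \text{False} \lor \text{False} = \text{False}
x3 \land (x4 \lor x1) = \text{True} \land \text{False} = \text{False}
(x1 \lor (x4 \to x3)) \leftrightarrow (x3 \land (x4 \lor x1)) = \text{True} \leftrightarrow \text{False} = \text{False}
((x1 \leftrightarrow x4) \leftrightarrow ((x4 \oplus (x3 \land x4)) \land (x1 \oplus x6))) \to ((x1 \lor (x4 \to x3)) \leftrightarrow (x3 \land (x4 \lor x1))) = \text{False} \to \text{False} = \text{True}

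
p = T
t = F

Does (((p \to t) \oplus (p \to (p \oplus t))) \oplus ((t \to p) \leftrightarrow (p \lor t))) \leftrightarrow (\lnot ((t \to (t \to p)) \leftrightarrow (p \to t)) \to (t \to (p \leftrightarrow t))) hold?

p \to t = T \to F = F
p \oplus t = T \oplus F = T
p \to (p \oplus t) = T \to T = T
(p \to t) \oplus (p \to (p \oplus t)) = F \oplus T = T
t \to p = F \to T = T
p \lor t = T \lor F = T
(t \to p) \leftrightarrow (p \lor t) = T \leftrightarrow T = T
((p \to t) \oplus (p \to (p \oplus t))) \oplus ((t \to p) \leftrightarrow (p \lor t)) = T \oplus T = F
t \to p = F \to T = T
t \to (t \to p) = F \to T = T
p \to t = T \to F = F
(t \to (t \to p)) \leftrightarrow (p \to t) = T \leftrightarrow F = F
\lnot ((t \to (t \to p)) \leftrightarrow (p \to t)) = \lnot F = T
p \leftrightarrow t = T \leftrightarrow F = F
t \to (p \leftrightarrow t) = F \to F = T
\lnot ((t \to (t \to p)) \leftrightarrow (p \to t)) \to (t \to (p \leftrightarrow t)) = T \to T = T
(((p \to t) \oplus (p \to (p \oplus t))) \oplus ((t \to p) \leftrightarrow (p \lor t))) \leftrightarrow (\lnot ((t \to (t \to p)) \leftrightarrow (p \to t)) \to (t \to (p \leftrightarrow t))) = F \leftrightarrow T = F

F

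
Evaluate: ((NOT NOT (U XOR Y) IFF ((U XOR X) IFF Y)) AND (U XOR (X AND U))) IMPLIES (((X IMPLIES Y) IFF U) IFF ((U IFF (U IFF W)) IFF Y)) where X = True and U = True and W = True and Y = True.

U XOR Y = True XOR True = False
NOT (U XOR Y) = NOT False = True
NOT NOT (U XOR Y) = NOT True = False
U XOR X = True XOR True = False
(U XOR X) IFF Y = False IFF True = False
NOT NOT (U XOR Y) IFF ((U XOR X) IFF Y) = False IFF False = True
X AND U = True AND True = True
U XOR (X AND U) = True XOR True = False
(NOT NOT (U XOR Y) IFF ((U XOR X) IFF Y)) AND (U XOR (X AND U)) = True AND False = False
X IMPLIES Y = True IMPLIES True = True
(X IMPLIES Y) IFF U = True IFF True = True
U IFF W = True IFF True = True
U IFF (U IFF W) = True IFF True = True
(U IFF (U IFF W)) IFF Y = True IFF True = True
((X IMPLIES Y) IFF U) IFF ((U IFF (U IFF W)) IFF Y) = True IFF True = True
((NOT NOT (U XOR Y) IFF ((U XOR X) IFF Y)) AND (U XOR (X AND U))) IMPLIES (((X IMPLIES Y) IFF U) IFF ((U IFF (U IFF W)) IFF Y)) = False IMPLIES True = True

True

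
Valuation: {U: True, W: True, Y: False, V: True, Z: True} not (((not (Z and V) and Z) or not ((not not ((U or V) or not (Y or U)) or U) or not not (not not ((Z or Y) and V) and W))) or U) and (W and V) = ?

Substituting U=True, W=True, Y=False, V=True, Z=True:
Z and V = True and True = True
not (Z and V) = not True = False
not (Z and V) and Z = False and True = False
U or V = True or True = True
Y or U = False or True = True
not (Y or U) = not True = False
(U or V) or not (Y or U) = True or False = True
not ((U or V) or not (Y or U)) = not True = False
not not ((U or V) or not (Y or U)) = not False = True
not not ((U or V) or not (Y or U)) or U = True or True = True
Z or Y = True or False = True
(Z or Y) and V = True and True = True
not ((Z or Y) and V) = not True = False
not not ((Z or Y) and V) = not False = True
not not ((Z or Y) and V) and W = True and True = True
not (not not ((Z or Y) and V) and W) = not True = False
not not (not not ((Z or Y) and V) and W) = not False = True
(not not ((U or V) or not (Y or U)) or U) or not not (not not ((Z or Y) and V) and W) = True or True = True
not ((not not ((U or V) or not (Y or U)) or U) or not not (not not ((Z or Y) and V) and W)) = not True = False
(not (Z and V) and Z) or not ((not not ((U or V) or not (Y or U)) or U) or not not (not not ((Z or Y) and V) and W)) = False or False = False
((not (Z and V) and Z) or not ((not not ((U or V) or not (Y or U)) or U) or not not (not not ((Z or Y) and V) and W))) or U = False or True = True
not (((not (Z and V) and Z) or not ((not not ((U or V) or not (Y or U)) or U) or not not (not not ((Z or Y) and V) and W))) or U) = not True = False
W and V = True and True = True
not (((not (Z and V) and Z) or not ((not not ((U or V) or not (Y or U)) or U) or not not (not not ((Z or Y) and V) and W))) or U) and (W and V) = False and True = False

False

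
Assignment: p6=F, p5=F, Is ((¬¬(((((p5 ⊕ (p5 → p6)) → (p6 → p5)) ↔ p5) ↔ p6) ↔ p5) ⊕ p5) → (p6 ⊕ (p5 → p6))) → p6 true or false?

F

p5 → p6 = F → F = T
p5 ⊕ (p5 → p6) = F ⊕ T = T
p6 → p5 = F → F = T
(p5 ⊕ (p5 → p6)) → (p6 → p5) = T → T = T
((p5 ⊕ (p5 → p6)) → (p6 → p5)) ↔ p5 = T ↔ F = F
(((p5 ⊕ (p5 → p6)) → (p6 → p5)) ↔ p5) ↔ p6 = F ↔ F = T
((((p5 ⊕ (p5 → p6)) → (p6 → p5)) ↔ p5) ↔ p6) ↔ p5 = T ↔ F = F
¬(((((p5 ⊕ (p5 → p6)) → (p6 → p5)) ↔ p5) ↔ p6) ↔ p5) = ¬F = T
¬¬(((((p5 ⊕ (p5 → p6)) → (p6 → p5)) ↔ p5) ↔ p6) ↔ p5) = ¬T = F
¬¬(((((p5 ⊕ (p5 → p6)) → (p6 → p5)) ↔ p5) ↔ p6) ↔ p5) ⊕ p5 = F ⊕ F = F
p5 → p6 = F → F = T
p6 ⊕ (p5 → p6) = F ⊕ T = T
(¬¬(((((p5 ⊕ (p5 → p6)) → (p6 → p5)) ↔ p5) ↔ p6) ↔ p5) ⊕ p5) → (p6 ⊕ (p5 → p6)) = F → T = T
((¬¬(((((p5 ⊕ (p5 → p6)) → (p6 → p5)) ↔ p5) ↔ p6) ↔ p5) ⊕ p5) → (p6 ⊕ (p5 → p6))) → p6 = T → F = F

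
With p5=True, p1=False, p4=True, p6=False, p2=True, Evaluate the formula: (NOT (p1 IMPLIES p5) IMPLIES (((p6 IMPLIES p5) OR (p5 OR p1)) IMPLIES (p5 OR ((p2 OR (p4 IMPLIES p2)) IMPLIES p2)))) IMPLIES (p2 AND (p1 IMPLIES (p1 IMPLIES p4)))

p1 IMPLIES p5 = False IMPLIES True = True
NOT (p1 IMPLIES p5) = NOT True = False
p6 IMPLIES p5 = False IMPLIES True = True
p5 OR p1 = True OR False = True
(p6 IMPLIES p5) OR (p5 OR p1) = True OR True = True
p4 IMPLIES p2 = True IMPLIES True = True
p2 OR (p4 IMPLIES p2) = True OR True = True
(p2 OR (p4 IMPLIES p2)) IMPLIES p2 = True IMPLIES True = True
p5 OR ((p2 OR (p4 IMPLIES p2)) IMPLIES p2) = True OR True = True
((p6 IMPLIES p5) OR (p5 OR p1)) IMPLIES (p5 OR ((p2 OR (p4 IMPLIES p2)) IMPLIES p2)) = True IMPLIES True = True
NOT (p1 IMPLIES p5) IMPLIES (((p6 IMPLIES p5) OR (p5 OR p1)) IMPLIES (p5 OR ((p2 OR (p4 IMPLIES p2)) IMPLIES p2))) = False IMPLIES True = True
p1 IMPLIES p4 = False IMPLIES True = True
p1 IMPLIES (p1 IMPLIES p4) = False IMPLIES True = True
p2 AND (p1 IMPLIES (p1 IMPLIES p4)) = True AND True = True
(NOT (p1 IMPLIES p5) IMPLIES (((p6 IMPLIES p5) OR (p5 OR p1)) IMPLIES (p5 OR ((p2 OR (p4 IMPLIES p2)) IMPLIES p2)))) IMPLIES (p2 AND (p1 IMPLIES (p1 IMPLIES p4))) = True IMPLIES True = True

True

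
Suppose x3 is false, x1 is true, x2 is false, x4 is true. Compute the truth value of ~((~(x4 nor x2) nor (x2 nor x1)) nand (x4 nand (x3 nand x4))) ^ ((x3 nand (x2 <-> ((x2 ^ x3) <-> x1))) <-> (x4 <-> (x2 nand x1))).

x4 nor x2 = T nor F = F
~(x4 nor x2) = ~F = T
x2 nor x1 = F nor T = F
~(x4 nor x2) nor (x2 nor x1) = T nor F = F
x3 nand x4 = F nand T = T
x4 nand (x3 nand x4) = T nand T = F
(~(x4 nor x2) nor (x2 nor x1)) nand (x4 nand (x3 nand x4)) = F nand F = T
~((~(x4 nor x2) nor (x2 nor x1)) nand (x4 nand (x3 nand x4))) = ~T = F
x2 ^ x3 = F ^ F = F
(x2 ^ x3) <-> x1 = F <-> T = F
x2 <-> ((x2 ^ x3) <-> x1) = F <-> F = T
x3 nand (x2 <-> ((x2 ^ x3) <-> x1)) = F nand T = T
x2 nand x1 = F nand T = T
x4 <-> (x2 nand x1) = T <-> T = T
(x3 nand (x2 <-> ((x2 ^ x3) <-> x1))) <-> (x4 <-> (x2 nand x1)) = T <-> T = T
~((~(x4 nor x2) nor (x2 nor x1)) nand (x4 nand (x3 nand x4))) ^ ((x3 nand (x2 <-> ((x2 ^ x3) <-> x1))) <-> (x4 <-> (x2 nand x1))) = F ^ T = T

T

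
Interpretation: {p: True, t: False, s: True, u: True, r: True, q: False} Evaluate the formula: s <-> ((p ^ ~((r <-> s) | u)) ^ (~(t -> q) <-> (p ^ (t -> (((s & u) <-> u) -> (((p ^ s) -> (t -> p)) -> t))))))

r <-> s = True <-> True = True
(r <-> s) | u = True | True = True
~((r <-> s) | u) = ~True = False
p ^ ~((r <-> s) | u) = True ^ False = True
t -> q = False -> False = True
~(t -> q) = ~True = False
s & u = True & True = True
(s & u) <-> u = True <-> True = True
p ^ s = True ^ True = False
t -> p = False -> True = True
(p ^ s) -> (t -> p) = False -> True = True
((p ^ s) -> (t -> p)) -> t = True -> False = False
((s & u) <-> u) -> (((p ^ s) -> (t -> p)) -> t) = True -> False = False
t -> (((s & u) <-> u) -> (((p ^ s) -> (t -> p)) -> t)) = False -> False = True
p ^ (t -> (((s & u) <-> u) -> (((p ^ s) -> (t -> p)) -> t))) = True ^ True = False
~(t -> q) <-> (p ^ (t -> (((s & u) <-> u) -> (((p ^ s) -> (t -> p)) -> t)))) = False <-> False = True
(p ^ ~((r <-> s) | u)) ^ (~(t -> q) <-> (p ^ (t -> (((s & u) <-> u) -> (((p ^ s) -> (t -> p)) -> t))))) = True ^ True = False
s <-> ((p ^ ~((r <-> s) | u)) ^ (~(t -> q) <-> (p ^ (t -> (((s & u) <-> u) -> (((p ^ s) -> (t -> p)) -> t)))))) = True <-> False = False

False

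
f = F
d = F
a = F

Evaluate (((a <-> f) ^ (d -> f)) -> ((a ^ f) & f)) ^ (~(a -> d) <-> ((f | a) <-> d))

T

Substituting f=F, d=F, a=F:
a <-> f = F <-> F = T
d -> f = F -> F = T
(a <-> f) ^ (d -> f) = T ^ T = F
a ^ f = F ^ F = F
(a ^ f) & f = F & F = F
((a <-> f) ^ (d -> f)) -> ((a ^ f) & f) = F -> F = T
a -> d = F -> F = T
~(a -> d) = ~T = F
f | a = F | F = F
(f | a) <-> d = F <-> F = T
~(a -> d) <-> ((f | a) <-> d) = F <-> T = F
(((a <-> f) ^ (d -> f)) -> ((a ^ f) & f)) ^ (~(a -> d) <-> ((f | a) <-> d)) = T ^ F = T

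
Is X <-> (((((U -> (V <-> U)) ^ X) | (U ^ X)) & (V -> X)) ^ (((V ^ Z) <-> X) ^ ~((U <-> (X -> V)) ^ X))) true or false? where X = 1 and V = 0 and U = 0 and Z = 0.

V <-> U = 0 <-> 0 = 1
U -> (V <-> U) = 0 -> 1 = 1
(U -> (V <-> U)) ^ X = 1 ^ 1 = 0
U ^ X = 0 ^ 1 = 1
((U -> (V <-> U)) ^ X) | (U ^ X) = 0 | 1 = 1
V -> X = 0 -> 1 = 1
(((U -> (V <-> U)) ^ X) | (U ^ X)) & (V -> X) = 1 & 1 = 1
V ^ Z = 0 ^ 0 = 0
(V ^ Z) <-> X = 0 <-> 1 = 0
X -> V = 1 -> 0 = 0
U <-> (X -> V) = 0 <-> 0 = 1
(U <-> (X -> V)) ^ X = 1 ^ 1 = 0
~((U <-> (X -> V)) ^ X) = ~0 = 1
((V ^ Z) <-> X) ^ ~((U <-> (X -> V)) ^ X) = 0 ^ 1 = 1
((((U -> (V <-> U)) ^ X) | (U ^ X)) & (V -> X)) ^ (((V ^ Z) <-> X) ^ ~((U <-> (X -> V)) ^ X)) = 1 ^ 1 = 0
X <-> (((((U -> (V <-> U)) ^ X) | (U ^ X)) & (V -> X)) ^ (((V ^ Z) <-> X) ^ ~((U <-> (X -> V)) ^ X))) = 1 <-> 0 = 0

0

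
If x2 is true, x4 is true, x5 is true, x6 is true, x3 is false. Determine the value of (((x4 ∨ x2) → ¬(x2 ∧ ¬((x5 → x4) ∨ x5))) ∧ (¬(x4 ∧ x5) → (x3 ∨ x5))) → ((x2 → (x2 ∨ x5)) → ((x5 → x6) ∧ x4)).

True

x4 ∨ x2 = True ∨ True = True
x5 → x4 = True → True = True
(x5 → x4) ∨ x5 = True ∨ True = True
¬((x5 → x4) ∨ x5) = ¬True = False
x2 ∧ ¬((x5 → x4) ∨ x5) = True ∧ False = False
¬(x2 ∧ ¬((x5 → x4) ∨ x5)) = ¬False = True
(x4 ∨ x2) → ¬(x2 ∧ ¬((x5 → x4) ∨ x5)) = True → True = True
x4 ∧ x5 = True ∧ True = True
¬(x4 ∧ x5) = ¬True = False
x3 ∨ x5 = False ∨ True = True
¬(x4 ∧ x5) → (x3 ∨ x5) = False → True = True
((x4 ∨ x2) → ¬(x2 ∧ ¬((x5 → x4) ∨ x5))) ∧ (¬(x4 ∧ x5) → (x3 ∨ x5)) = True ∧ True = True
x2 ∨ x5 = True ∨ True = True
x2 → (x2 ∨ x5) = True → True = True
x5 → x6 = True → True = True
(x5 → x6) ∧ x4 = True ∧ True = True
(x2 → (x2 ∨ x5)) → ((x5 → x6) ∧ x4) = True → True = True
(((x4 ∨ x2) → ¬(x2 ∧ ¬((x5 → x4) ∨ x5))) ∧ (¬(x4 ∧ x5) → (x3 ∨ x5))) → ((x2 → (x2 ∨ x5)) → ((x5 → x6) ∧ x4)) = True → True = True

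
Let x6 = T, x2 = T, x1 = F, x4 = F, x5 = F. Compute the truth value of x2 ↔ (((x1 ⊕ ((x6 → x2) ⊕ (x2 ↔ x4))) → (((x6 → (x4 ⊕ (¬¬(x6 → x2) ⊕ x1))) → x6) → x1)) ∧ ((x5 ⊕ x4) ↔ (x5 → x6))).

x6 → x2 = T → T = T
x2 ↔ x4 = T ↔ F = F
(x6 → x2) ⊕ (x2 ↔ x4) = T ⊕ F = T
x1 ⊕ ((x6 → x2) ⊕ (x2 ↔ x4)) = F ⊕ T = T
x6 → x2 = T → T = T
¬(x6 → x2) = ¬T = F
¬¬(x6 → x2) = ¬F = T
¬¬(x6 → x2) ⊕ x1 = T ⊕ F = T
x4 ⊕ (¬¬(x6 → x2) ⊕ x1) = F ⊕ T = T
x6 → (x4 ⊕ (¬¬(x6 → x2) ⊕ x1)) = T → T = T
(x6 → (x4 ⊕ (¬¬(x6 → x2) ⊕ x1))) → x6 = T → T = T
((x6 → (x4 ⊕ (¬¬(x6 → x2) ⊕ x1))) → x6) → x1 = T → F = F
(x1 ⊕ ((x6 → x2) ⊕ (x2 ↔ x4))) → (((x6 → (x4 ⊕ (¬¬(x6 → x2) ⊕ x1))) → x6) → x1) = T → F = F
x5 ⊕ x4 = F ⊕ F = F
x5 → x6 = F → T = T
(x5 ⊕ x4) ↔ (x5 → x6) = F ↔ T = F
((x1 ⊕ ((x6 → x2) ⊕ (x2 ↔ x4))) → (((x6 → (x4 ⊕ (¬¬(x6 → x2) ⊕ x1))) → x6) → x1)) ∧ ((x5 ⊕ x4) ↔ (x5 → x6)) = F ∧ F = F
x2 ↔ (((x1 ⊕ ((x6 → x2) ⊕ (x2 ↔ x4))) → (((x6 → (x4 ⊕ (¬¬(x6 → x2) ⊕ x1))) → x6) → x1)) ∧ ((x5 ⊕ x4) ↔ (x5 → x6))) = T ↔ F = F

F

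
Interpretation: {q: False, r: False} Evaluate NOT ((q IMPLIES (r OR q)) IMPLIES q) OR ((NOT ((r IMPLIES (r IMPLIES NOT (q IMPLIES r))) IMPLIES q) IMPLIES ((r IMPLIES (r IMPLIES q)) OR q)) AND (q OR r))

True

r OR q = False OR False = False
q IMPLIES (r OR q) = False IMPLIES False = True
(q IMPLIES (r OR q)) IMPLIES q = True IMPLIES False = False
NOT ((q IMPLIES (r OR q)) IMPLIES q) = NOT False = True
q IMPLIES r = False IMPLIES False = True
NOT (q IMPLIES r) = NOT True = False
r IMPLIES NOT (q IMPLIES r) = False IMPLIES False = True
r IMPLIES (r IMPLIES NOT (q IMPLIES r)) = False IMPLIES True = True
(r IMPLIES (r IMPLIES NOT (q IMPLIES r))) IMPLIES q = True IMPLIES False = False
NOT ((r IMPLIES (r IMPLIES NOT (q IMPLIES r))) IMPLIES q) = NOT False = True
r IMPLIES q = False IMPLIES False = True
r IMPLIES (r IMPLIES q) = False IMPLIES True = True
(r IMPLIES (r IMPLIES q)) OR q = True OR False = True
NOT ((r IMPLIES (r IMPLIES NOT (q IMPLIES r))) IMPLIES q) IMPLIES ((r IMPLIES (r IMPLIES q)) OR q) = True IMPLIES True = True
q OR r = False OR False = False
(NOT ((r IMPLIES (r IMPLIES NOT (q IMPLIES r))) IMPLIES q) IMPLIES ((r IMPLIES (r IMPLIES q)) OR q)) AND (q OR r) = True AND False = False
NOT ((q IMPLIES (r OR q)) IMPLIES q) OR ((NOT ((r IMPLIES (r IMPLIES NOT (q IMPLIES r))) IMPLIES q) IMPLIES ((r IMPLIES (r IMPLIES q)) OR q)) AND (q OR r)) = True OR False = True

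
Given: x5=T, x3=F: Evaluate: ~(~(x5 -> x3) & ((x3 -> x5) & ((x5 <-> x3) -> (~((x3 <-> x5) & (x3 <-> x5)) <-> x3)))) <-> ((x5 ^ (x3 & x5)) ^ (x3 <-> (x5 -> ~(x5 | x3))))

T

Substituting x5=T, x3=F:
x5 -> x3 = T -> F = F
~(x5 -> x3) = ~F = T
x3 -> x5 = F -> T = T
x5 <-> x3 = T <-> F = F
x3 <-> x5 = F <-> T = F
x3 <-> x5 = F <-> T = F
(x3 <-> x5) & (x3 <-> x5) = F & F = F
~((x3 <-> x5) & (x3 <-> x5)) = ~F = T
~((x3 <-> x5) & (x3 <-> x5)) <-> x3 = T <-> F = F
(x5 <-> x3) -> (~((x3 <-> x5) & (x3 <-> x5)) <-> x3) = F -> F = T
(x3 -> x5) & ((x5 <-> x3) -> (~((x3 <-> x5) & (x3 <-> x5)) <-> x3)) = T & T = T
~(x5 -> x3) & ((x3 -> x5) & ((x5 <-> x3) -> (~((x3 <-> x5) & (x3 <-> x5)) <-> x3))) = T & T = T
~(~(x5 -> x3) & ((x3 -> x5) & ((x5 <-> x3) -> (~((x3 <-> x5) & (x3 <-> x5)) <-> x3)))) = ~T = F
x3 & x5 = F & T = F
x5 ^ (x3 & x5) = T ^ F = T
x5 | x3 = T | F = T
~(x5 | x3) = ~T = F
x5 -> ~(x5 | x3) = T -> F = F
x3 <-> (x5 -> ~(x5 | x3)) = F <-> F = T
(x5 ^ (x3 & x5)) ^ (x3 <-> (x5 -> ~(x5 | x3))) = T ^ T = F
~(~(x5 -> x3) & ((x3 -> x5) & ((x5 <-> x3) -> (~((x3 <-> x5) & (x3 <-> x5)) <-> x3)))) <-> ((x5 ^ (x3 & x5)) ^ (x3 <-> (x5 -> ~(x5 | x3)))) = F <-> F = T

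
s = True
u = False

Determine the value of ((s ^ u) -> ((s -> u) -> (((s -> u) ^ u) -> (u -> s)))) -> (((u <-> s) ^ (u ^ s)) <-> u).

Substituting s=True, u=False:
s ^ u = True ^ False = True
s -> u = True -> False = False
s -> u = True -> False = False
(s -> u) ^ u = False ^ False = False
u -> s = False -> True = True
((s -> u) ^ u) -> (u -> s) = False -> True = True
(s -> u) -> (((s -> u) ^ u) -> (u -> s)) = False -> True = True
(s ^ u) -> ((s -> u) -> (((s -> u) ^ u) -> (u -> s))) = True -> True = True
u <-> s = False <-> True = False
u ^ s = False ^ True = True
(u <-> s) ^ (u ^ s) = False ^ True = True
((u <-> s) ^ (u ^ s)) <-> u = True <-> False = False
((s ^ u) -> ((s -> u) -> (((s -> u) ^ u) -> (u -> s)))) -> (((u <-> s) ^ (u ^ s)) <-> u) = True -> False = False

False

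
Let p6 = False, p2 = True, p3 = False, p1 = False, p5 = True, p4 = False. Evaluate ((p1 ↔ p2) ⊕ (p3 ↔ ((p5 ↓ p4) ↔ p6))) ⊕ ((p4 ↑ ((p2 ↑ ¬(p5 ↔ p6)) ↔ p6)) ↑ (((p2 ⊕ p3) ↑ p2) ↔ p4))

p1 ↔ p2 = False ↔ True = False
p5 ↓ p4 = True ↓ False = False
(p5 ↓ p4) ↔ p6 = False ↔ False = True
p3 ↔ ((p5 ↓ p4) ↔ p6) = False ↔ True = False
(p1 ↔ p2) ⊕ (p3 ↔ ((p5 ↓ p4) ↔ p6)) = False ⊕ False = False
p5 ↔ p6 = True ↔ False = False
¬(p5 ↔ p6) = ¬False = True
p2 ↑ ¬(p5 ↔ p6) = True ↑ True = False
(p2 ↑ ¬(p5 ↔ p6)) ↔ p6 = False ↔ False = True
p4 ↑ ((p2 ↑ ¬(p5 ↔ p6)) ↔ p6) = False ↑ True = True
p2 ⊕ p3 = True ⊕ False = True
(p2 ⊕ p3) ↑ p2 = True ↑ True = False
((p2 ⊕ p3) ↑ p2) ↔ p4 = False ↔ False = True
(p4 ↑ ((p2 ↑ ¬(p5 ↔ p6)) ↔ p6)) ↑ (((p2 ⊕ p3) ↑ p2) ↔ p4) = True ↑ True = False
((p1 ↔ p2) ⊕ (p3 ↔ ((p5 ↓ p4) ↔ p6))) ⊕ ((p4 ↑ ((p2 ↑ ¬(p5 ↔ p6)) ↔ p6)) ↑ (((p2 ⊕ p3) ↑ p2) ↔ p4)) = False ⊕ False = False

False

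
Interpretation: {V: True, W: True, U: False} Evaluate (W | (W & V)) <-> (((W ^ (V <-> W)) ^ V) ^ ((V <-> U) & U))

W & V = True & True = True
W | (W & V) = True | True = True
V <-> W = True <-> True = True
W ^ (V <-> W) = True ^ True = False
(W ^ (V <-> W)) ^ V = False ^ True = True
V <-> U = True <-> False = False
(V <-> U) & U = False & False = False
((W ^ (V <-> W)) ^ V) ^ ((V <-> U) & U) = True ^ False = True
(W | (W & V)) <-> (((W ^ (V <-> W)) ^ V) ^ ((V <-> U) & U)) = True <-> True = True

True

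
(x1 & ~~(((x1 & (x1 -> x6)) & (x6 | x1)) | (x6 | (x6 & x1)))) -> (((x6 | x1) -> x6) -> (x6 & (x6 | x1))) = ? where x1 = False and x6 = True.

Substituting x1=False, x6=True:
x1 -> x6 = False -> True = True
x1 & (x1 -> x6) = False & True = False
x6 | x1 = True | False = True
(x1 & (x1 -> x6)) & (x6 | x1) = False & True = False
x6 & x1 = True & False = False
x6 | (x6 & x1) = True | False = True
((x1 & (x1 -> x6)) & (x6 | x1)) | (x6 | (x6 & x1)) = False | True = True
~(((x1 & (x1 -> x6)) & (x6 | x1)) | (x6 | (x6 & x1))) = ~True = False
~~(((x1 & (x1 -> x6)) & (x6 | x1)) | (x6 | (x6 & x1))) = ~False = True
x1 & ~~(((x1 & (x1 -> x6)) & (x6 | x1)) | (x6 | (x6 & x1))) = False & True = False
x6 | x1 = True | False = True
(x6 | x1) -> x6 = True -> True = True
x6 | x1 = True | False = True
x6 & (x6 | x1) = True & True = True
((x6 | x1) -> x6) -> (x6 & (x6 | x1)) = True -> True = True
(x1 & ~~(((x1 & (x1 -> x6)) & (x6 | x1)) | (x6 | (x6 & x1)))) -> (((x6 | x1) -> x6) -> (x6 & (x6 | x1))) = False -> True = True

True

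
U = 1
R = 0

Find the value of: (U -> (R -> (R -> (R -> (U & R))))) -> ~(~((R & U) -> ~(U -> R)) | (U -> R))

1

U & R = 1 & 0 = 0
R -> (U & R) = 0 -> 0 = 1
R -> (R -> (U & R)) = 0 -> 1 = 1
R -> (R -> (R -> (U & R))) = 0 -> 1 = 1
U -> (R -> (R -> (R -> (U & R)))) = 1 -> 1 = 1
R & U = 0 & 1 = 0
U -> R = 1 -> 0 = 0
~(U -> R) = ~0 = 1
(R & U) -> ~(U -> R) = 0 -> 1 = 1
~((R & U) -> ~(U -> R)) = ~1 = 0
U -> R = 1 -> 0 = 0
~((R & U) -> ~(U -> R)) | (U -> R) = 0 | 0 = 0
~(~((R & U) -> ~(U -> R)) | (U -> R)) = ~0 = 1
(U -> (R -> (R -> (R -> (U & R))))) -> ~(~((R & U) -> ~(U -> R)) | (U -> R)) = 1 -> 1 = 1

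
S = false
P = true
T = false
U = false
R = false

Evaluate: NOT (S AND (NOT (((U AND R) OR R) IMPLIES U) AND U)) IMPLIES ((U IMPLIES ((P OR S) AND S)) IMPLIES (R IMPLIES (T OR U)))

Substituting S=false, P=true, T=false, U=false, R=false:
U AND R = false AND false = false
(U AND R) OR R = false OR false = false
((U AND R) OR R) IMPLIES U = false IMPLIES false = true
NOT (((U AND R) OR R) IMPLIES U) = NOT true = false
NOT (((U AND R) OR R) IMPLIES U) AND U = false AND false = false
S AND (NOT (((U AND R) OR R) IMPLIES U) AND U) = false AND false = false
NOT (S AND (NOT (((U AND R) OR R) IMPLIES U) AND U)) = NOT false = true
P OR S = true OR false = true
(P OR S) AND S = true AND false = false
U IMPLIES ((P OR S) AND S) = false IMPLIES false = true
T OR U = false OR false = false
R IMPLIES (T OR U) = false IMPLIES false = true
(U IMPLIES ((P OR S) AND S)) IMPLIES (R IMPLIES (T OR U)) = true IMPLIES true = true
NOT (S AND (NOT (((U AND R) OR R) IMPLIES U) AND U)) IMPLIES ((U IMPLIES ((P OR S) AND S)) IMPLIES (R IMPLIES (T OR U))) = true IMPLIES true = true

true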